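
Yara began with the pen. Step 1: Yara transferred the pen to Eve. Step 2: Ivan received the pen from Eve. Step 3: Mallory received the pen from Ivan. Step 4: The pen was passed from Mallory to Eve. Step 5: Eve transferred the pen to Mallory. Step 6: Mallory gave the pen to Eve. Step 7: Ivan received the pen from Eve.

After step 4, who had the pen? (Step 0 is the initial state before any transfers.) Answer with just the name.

Answer: Eve

Derivation:
Tracking the pen holder through step 4:
After step 0 (start): Yara
After step 1: Eve
After step 2: Ivan
After step 3: Mallory
After step 4: Eve

At step 4, the holder is Eve.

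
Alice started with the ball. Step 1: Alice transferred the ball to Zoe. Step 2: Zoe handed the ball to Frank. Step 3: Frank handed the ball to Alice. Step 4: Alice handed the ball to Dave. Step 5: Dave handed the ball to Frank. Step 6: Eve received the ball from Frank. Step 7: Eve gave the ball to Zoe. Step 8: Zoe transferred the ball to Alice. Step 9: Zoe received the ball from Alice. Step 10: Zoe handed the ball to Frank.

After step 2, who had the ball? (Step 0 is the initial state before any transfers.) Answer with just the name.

Answer: Frank

Derivation:
Tracking the ball holder through step 2:
After step 0 (start): Alice
After step 1: Zoe
After step 2: Frank

At step 2, the holder is Frank.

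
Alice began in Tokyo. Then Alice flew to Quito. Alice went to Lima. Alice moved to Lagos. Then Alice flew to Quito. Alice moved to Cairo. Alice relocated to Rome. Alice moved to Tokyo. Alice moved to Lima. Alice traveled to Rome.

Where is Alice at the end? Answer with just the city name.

Tracking Alice's location:
Start: Alice is in Tokyo.
After move 1: Tokyo -> Quito. Alice is in Quito.
After move 2: Quito -> Lima. Alice is in Lima.
After move 3: Lima -> Lagos. Alice is in Lagos.
After move 4: Lagos -> Quito. Alice is in Quito.
After move 5: Quito -> Cairo. Alice is in Cairo.
After move 6: Cairo -> Rome. Alice is in Rome.
After move 7: Rome -> Tokyo. Alice is in Tokyo.
After move 8: Tokyo -> Lima. Alice is in Lima.
After move 9: Lima -> Rome. Alice is in Rome.

Answer: Rome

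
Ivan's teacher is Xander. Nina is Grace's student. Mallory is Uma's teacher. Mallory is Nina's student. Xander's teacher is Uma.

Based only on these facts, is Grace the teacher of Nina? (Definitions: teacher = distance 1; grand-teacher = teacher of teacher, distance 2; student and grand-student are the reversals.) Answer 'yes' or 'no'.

Answer: yes

Derivation:
Reconstructing the teacher chain from the given facts:
  Grace -> Nina -> Mallory -> Uma -> Xander -> Ivan
(each arrow means 'teacher of the next')
Positions in the chain (0 = top):
  position of Grace: 0
  position of Nina: 1
  position of Mallory: 2
  position of Uma: 3
  position of Xander: 4
  position of Ivan: 5

Grace is at position 0, Nina is at position 1; signed distance (j - i) = 1.
'teacher' requires j - i = 1. Actual distance is 1, so the relation HOLDS.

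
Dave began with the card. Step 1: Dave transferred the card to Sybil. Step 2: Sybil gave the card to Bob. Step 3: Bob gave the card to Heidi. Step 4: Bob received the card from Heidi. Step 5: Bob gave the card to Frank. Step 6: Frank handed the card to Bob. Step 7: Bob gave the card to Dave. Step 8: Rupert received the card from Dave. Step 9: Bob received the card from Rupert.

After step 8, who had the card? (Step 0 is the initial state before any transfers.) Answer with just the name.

Tracking the card holder through step 8:
After step 0 (start): Dave
After step 1: Sybil
After step 2: Bob
After step 3: Heidi
After step 4: Bob
After step 5: Frank
After step 6: Bob
After step 7: Dave
After step 8: Rupert

At step 8, the holder is Rupert.

Answer: Rupert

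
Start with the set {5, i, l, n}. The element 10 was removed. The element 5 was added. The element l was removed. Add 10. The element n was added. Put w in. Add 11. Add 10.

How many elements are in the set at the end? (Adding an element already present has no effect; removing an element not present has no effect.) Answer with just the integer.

Tracking the set through each operation:
Start: {5, i, l, n}
Event 1 (remove 10): not present, no change. Set: {5, i, l, n}
Event 2 (add 5): already present, no change. Set: {5, i, l, n}
Event 3 (remove l): removed. Set: {5, i, n}
Event 4 (add 10): added. Set: {10, 5, i, n}
Event 5 (add n): already present, no change. Set: {10, 5, i, n}
Event 6 (add w): added. Set: {10, 5, i, n, w}
Event 7 (add 11): added. Set: {10, 11, 5, i, n, w}
Event 8 (add 10): already present, no change. Set: {10, 11, 5, i, n, w}

Final set: {10, 11, 5, i, n, w} (size 6)

Answer: 6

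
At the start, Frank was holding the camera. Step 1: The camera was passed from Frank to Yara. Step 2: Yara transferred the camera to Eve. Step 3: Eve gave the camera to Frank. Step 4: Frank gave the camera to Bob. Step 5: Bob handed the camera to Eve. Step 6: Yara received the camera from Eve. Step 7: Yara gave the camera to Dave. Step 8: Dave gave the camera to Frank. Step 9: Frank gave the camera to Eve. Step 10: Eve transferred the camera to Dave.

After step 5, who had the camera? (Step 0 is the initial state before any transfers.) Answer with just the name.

Tracking the camera holder through step 5:
After step 0 (start): Frank
After step 1: Yara
After step 2: Eve
After step 3: Frank
After step 4: Bob
After step 5: Eve

At step 5, the holder is Eve.

Answer: Eve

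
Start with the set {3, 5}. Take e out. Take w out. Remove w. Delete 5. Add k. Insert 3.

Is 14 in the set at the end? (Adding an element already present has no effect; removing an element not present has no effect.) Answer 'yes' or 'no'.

Answer: no

Derivation:
Tracking the set through each operation:
Start: {3, 5}
Event 1 (remove e): not present, no change. Set: {3, 5}
Event 2 (remove w): not present, no change. Set: {3, 5}
Event 3 (remove w): not present, no change. Set: {3, 5}
Event 4 (remove 5): removed. Set: {3}
Event 5 (add k): added. Set: {3, k}
Event 6 (add 3): already present, no change. Set: {3, k}

Final set: {3, k} (size 2)
14 is NOT in the final set.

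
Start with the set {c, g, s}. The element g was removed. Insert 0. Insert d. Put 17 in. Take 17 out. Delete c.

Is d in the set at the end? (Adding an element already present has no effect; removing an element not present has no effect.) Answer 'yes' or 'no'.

Tracking the set through each operation:
Start: {c, g, s}
Event 1 (remove g): removed. Set: {c, s}
Event 2 (add 0): added. Set: {0, c, s}
Event 3 (add d): added. Set: {0, c, d, s}
Event 4 (add 17): added. Set: {0, 17, c, d, s}
Event 5 (remove 17): removed. Set: {0, c, d, s}
Event 6 (remove c): removed. Set: {0, d, s}

Final set: {0, d, s} (size 3)
d is in the final set.

Answer: yes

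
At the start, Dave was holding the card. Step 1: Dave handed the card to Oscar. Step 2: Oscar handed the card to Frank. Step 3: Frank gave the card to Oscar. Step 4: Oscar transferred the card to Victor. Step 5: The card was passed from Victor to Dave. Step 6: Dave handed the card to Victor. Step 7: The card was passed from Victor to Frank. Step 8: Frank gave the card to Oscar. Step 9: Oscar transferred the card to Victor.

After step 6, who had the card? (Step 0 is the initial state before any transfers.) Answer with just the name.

Tracking the card holder through step 6:
After step 0 (start): Dave
After step 1: Oscar
After step 2: Frank
After step 3: Oscar
After step 4: Victor
After step 5: Dave
After step 6: Victor

At step 6, the holder is Victor.

Answer: Victor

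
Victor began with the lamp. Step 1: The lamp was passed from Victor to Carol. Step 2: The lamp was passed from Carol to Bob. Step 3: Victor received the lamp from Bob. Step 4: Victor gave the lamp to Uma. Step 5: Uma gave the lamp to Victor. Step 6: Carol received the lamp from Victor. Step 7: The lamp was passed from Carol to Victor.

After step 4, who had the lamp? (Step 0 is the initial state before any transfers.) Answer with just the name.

Tracking the lamp holder through step 4:
After step 0 (start): Victor
After step 1: Carol
After step 2: Bob
After step 3: Victor
After step 4: Uma

At step 4, the holder is Uma.

Answer: Uma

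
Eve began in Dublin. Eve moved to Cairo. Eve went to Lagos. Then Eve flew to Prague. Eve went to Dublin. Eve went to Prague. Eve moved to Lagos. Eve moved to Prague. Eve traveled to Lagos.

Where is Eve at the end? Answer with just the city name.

Answer: Lagos

Derivation:
Tracking Eve's location:
Start: Eve is in Dublin.
After move 1: Dublin -> Cairo. Eve is in Cairo.
After move 2: Cairo -> Lagos. Eve is in Lagos.
After move 3: Lagos -> Prague. Eve is in Prague.
After move 4: Prague -> Dublin. Eve is in Dublin.
After move 5: Dublin -> Prague. Eve is in Prague.
After move 6: Prague -> Lagos. Eve is in Lagos.
After move 7: Lagos -> Prague. Eve is in Prague.
After move 8: Prague -> Lagos. Eve is in Lagos.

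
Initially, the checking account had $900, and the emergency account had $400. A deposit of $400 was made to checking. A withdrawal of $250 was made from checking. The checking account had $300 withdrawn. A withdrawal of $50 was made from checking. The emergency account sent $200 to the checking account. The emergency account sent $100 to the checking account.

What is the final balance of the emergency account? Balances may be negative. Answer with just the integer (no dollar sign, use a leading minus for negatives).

Tracking account balances step by step:
Start: checking=900, emergency=400
Event 1 (deposit 400 to checking): checking: 900 + 400 = 1300. Balances: checking=1300, emergency=400
Event 2 (withdraw 250 from checking): checking: 1300 - 250 = 1050. Balances: checking=1050, emergency=400
Event 3 (withdraw 300 from checking): checking: 1050 - 300 = 750. Balances: checking=750, emergency=400
Event 4 (withdraw 50 from checking): checking: 750 - 50 = 700. Balances: checking=700, emergency=400
Event 5 (transfer 200 emergency -> checking): emergency: 400 - 200 = 200, checking: 700 + 200 = 900. Balances: checking=900, emergency=200
Event 6 (transfer 100 emergency -> checking): emergency: 200 - 100 = 100, checking: 900 + 100 = 1000. Balances: checking=1000, emergency=100

Final balance of emergency: 100

Answer: 100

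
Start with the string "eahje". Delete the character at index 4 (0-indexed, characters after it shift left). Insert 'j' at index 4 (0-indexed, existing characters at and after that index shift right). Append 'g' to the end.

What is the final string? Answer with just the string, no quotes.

Applying each edit step by step:
Start: "eahje"
Op 1 (delete idx 4 = 'e'): "eahje" -> "eahj"
Op 2 (insert 'j' at idx 4): "eahj" -> "eahjj"
Op 3 (append 'g'): "eahjj" -> "eahjjg"

Answer: eahjjg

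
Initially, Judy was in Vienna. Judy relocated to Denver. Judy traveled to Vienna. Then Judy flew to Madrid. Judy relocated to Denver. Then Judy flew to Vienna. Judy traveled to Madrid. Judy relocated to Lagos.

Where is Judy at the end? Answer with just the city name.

Answer: Lagos

Derivation:
Tracking Judy's location:
Start: Judy is in Vienna.
After move 1: Vienna -> Denver. Judy is in Denver.
After move 2: Denver -> Vienna. Judy is in Vienna.
After move 3: Vienna -> Madrid. Judy is in Madrid.
After move 4: Madrid -> Denver. Judy is in Denver.
After move 5: Denver -> Vienna. Judy is in Vienna.
After move 6: Vienna -> Madrid. Judy is in Madrid.
After move 7: Madrid -> Lagos. Judy is in Lagos.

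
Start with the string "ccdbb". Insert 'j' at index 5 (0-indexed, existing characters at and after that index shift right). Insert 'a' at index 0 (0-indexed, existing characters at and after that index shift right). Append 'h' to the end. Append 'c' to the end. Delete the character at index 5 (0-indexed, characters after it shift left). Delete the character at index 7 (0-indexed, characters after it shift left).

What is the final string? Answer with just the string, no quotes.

Applying each edit step by step:
Start: "ccdbb"
Op 1 (insert 'j' at idx 5): "ccdbb" -> "ccdbbj"
Op 2 (insert 'a' at idx 0): "ccdbbj" -> "accdbbj"
Op 3 (append 'h'): "accdbbj" -> "accdbbjh"
Op 4 (append 'c'): "accdbbjh" -> "accdbbjhc"
Op 5 (delete idx 5 = 'b'): "accdbbjhc" -> "accdbjhc"
Op 6 (delete idx 7 = 'c'): "accdbjhc" -> "accdbjh"

Answer: accdbjh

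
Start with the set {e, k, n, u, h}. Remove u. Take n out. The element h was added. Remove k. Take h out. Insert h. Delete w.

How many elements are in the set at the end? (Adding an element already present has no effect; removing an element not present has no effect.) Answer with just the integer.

Answer: 2

Derivation:
Tracking the set through each operation:
Start: {e, h, k, n, u}
Event 1 (remove u): removed. Set: {e, h, k, n}
Event 2 (remove n): removed. Set: {e, h, k}
Event 3 (add h): already present, no change. Set: {e, h, k}
Event 4 (remove k): removed. Set: {e, h}
Event 5 (remove h): removed. Set: {e}
Event 6 (add h): added. Set: {e, h}
Event 7 (remove w): not present, no change. Set: {e, h}

Final set: {e, h} (size 2)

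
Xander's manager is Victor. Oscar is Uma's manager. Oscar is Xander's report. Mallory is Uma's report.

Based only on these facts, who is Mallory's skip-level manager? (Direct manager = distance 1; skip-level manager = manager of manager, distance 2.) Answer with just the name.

Answer: Oscar

Derivation:
Reconstructing the manager chain from the given facts:
  Victor -> Xander -> Oscar -> Uma -> Mallory
(each arrow means 'manager of the next')
Positions in the chain (0 = top):
  position of Victor: 0
  position of Xander: 1
  position of Oscar: 2
  position of Uma: 3
  position of Mallory: 4

Mallory is at position 4; the skip-level manager is 2 steps up the chain, i.e. position 2: Oscar.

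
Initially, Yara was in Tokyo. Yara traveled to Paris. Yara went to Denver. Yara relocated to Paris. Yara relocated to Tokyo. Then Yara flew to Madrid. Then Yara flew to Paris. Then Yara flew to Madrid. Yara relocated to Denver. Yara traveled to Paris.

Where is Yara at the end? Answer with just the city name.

Answer: Paris

Derivation:
Tracking Yara's location:
Start: Yara is in Tokyo.
After move 1: Tokyo -> Paris. Yara is in Paris.
After move 2: Paris -> Denver. Yara is in Denver.
After move 3: Denver -> Paris. Yara is in Paris.
After move 4: Paris -> Tokyo. Yara is in Tokyo.
After move 5: Tokyo -> Madrid. Yara is in Madrid.
After move 6: Madrid -> Paris. Yara is in Paris.
After move 7: Paris -> Madrid. Yara is in Madrid.
After move 8: Madrid -> Denver. Yara is in Denver.
After move 9: Denver -> Paris. Yara is in Paris.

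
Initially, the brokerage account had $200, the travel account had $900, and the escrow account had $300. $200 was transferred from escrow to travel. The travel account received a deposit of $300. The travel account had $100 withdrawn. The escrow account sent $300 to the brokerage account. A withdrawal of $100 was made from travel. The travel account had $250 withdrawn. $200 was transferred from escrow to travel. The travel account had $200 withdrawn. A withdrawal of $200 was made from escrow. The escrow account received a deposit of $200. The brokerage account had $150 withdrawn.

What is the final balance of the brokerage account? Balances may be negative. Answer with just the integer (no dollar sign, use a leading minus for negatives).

Answer: 350

Derivation:
Tracking account balances step by step:
Start: brokerage=200, travel=900, escrow=300
Event 1 (transfer 200 escrow -> travel): escrow: 300 - 200 = 100, travel: 900 + 200 = 1100. Balances: brokerage=200, travel=1100, escrow=100
Event 2 (deposit 300 to travel): travel: 1100 + 300 = 1400. Balances: brokerage=200, travel=1400, escrow=100
Event 3 (withdraw 100 from travel): travel: 1400 - 100 = 1300. Balances: brokerage=200, travel=1300, escrow=100
Event 4 (transfer 300 escrow -> brokerage): escrow: 100 - 300 = -200, brokerage: 200 + 300 = 500. Balances: brokerage=500, travel=1300, escrow=-200
Event 5 (withdraw 100 from travel): travel: 1300 - 100 = 1200. Balances: brokerage=500, travel=1200, escrow=-200
Event 6 (withdraw 250 from travel): travel: 1200 - 250 = 950. Balances: brokerage=500, travel=950, escrow=-200
Event 7 (transfer 200 escrow -> travel): escrow: -200 - 200 = -400, travel: 950 + 200 = 1150. Balances: brokerage=500, travel=1150, escrow=-400
Event 8 (withdraw 200 from travel): travel: 1150 - 200 = 950. Balances: brokerage=500, travel=950, escrow=-400
Event 9 (withdraw 200 from escrow): escrow: -400 - 200 = -600. Balances: brokerage=500, travel=950, escrow=-600
Event 10 (deposit 200 to escrow): escrow: -600 + 200 = -400. Balances: brokerage=500, travel=950, escrow=-400
Event 11 (withdraw 150 from brokerage): brokerage: 500 - 150 = 350. Balances: brokerage=350, travel=950, escrow=-400

Final balance of brokerage: 350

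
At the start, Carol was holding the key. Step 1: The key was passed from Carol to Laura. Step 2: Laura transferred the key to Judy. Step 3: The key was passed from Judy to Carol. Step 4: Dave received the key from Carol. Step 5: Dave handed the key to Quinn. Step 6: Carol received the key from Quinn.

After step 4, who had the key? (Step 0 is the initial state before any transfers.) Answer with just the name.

Tracking the key holder through step 4:
After step 0 (start): Carol
After step 1: Laura
After step 2: Judy
After step 3: Carol
After step 4: Dave

At step 4, the holder is Dave.

Answer: Dave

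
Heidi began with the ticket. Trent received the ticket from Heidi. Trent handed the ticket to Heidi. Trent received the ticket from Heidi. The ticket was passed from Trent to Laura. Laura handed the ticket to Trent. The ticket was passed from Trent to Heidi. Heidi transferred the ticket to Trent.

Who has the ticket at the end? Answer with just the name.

Tracking the ticket through each event:
Start: Heidi has the ticket.
After event 1: Trent has the ticket.
After event 2: Heidi has the ticket.
After event 3: Trent has the ticket.
After event 4: Laura has the ticket.
After event 5: Trent has the ticket.
After event 6: Heidi has the ticket.
After event 7: Trent has the ticket.

Answer: Trent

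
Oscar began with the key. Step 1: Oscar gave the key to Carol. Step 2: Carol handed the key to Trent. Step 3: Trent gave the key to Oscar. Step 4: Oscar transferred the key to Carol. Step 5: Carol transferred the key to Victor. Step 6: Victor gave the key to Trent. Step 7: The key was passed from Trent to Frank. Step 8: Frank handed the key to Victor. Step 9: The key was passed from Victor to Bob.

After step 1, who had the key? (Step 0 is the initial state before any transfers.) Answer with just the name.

Answer: Carol

Derivation:
Tracking the key holder through step 1:
After step 0 (start): Oscar
After step 1: Carol

At step 1, the holder is Carol.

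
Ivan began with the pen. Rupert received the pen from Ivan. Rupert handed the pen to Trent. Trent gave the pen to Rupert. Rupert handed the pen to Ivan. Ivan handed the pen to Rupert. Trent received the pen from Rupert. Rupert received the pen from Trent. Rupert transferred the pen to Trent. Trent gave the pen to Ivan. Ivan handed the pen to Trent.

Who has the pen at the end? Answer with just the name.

Tracking the pen through each event:
Start: Ivan has the pen.
After event 1: Rupert has the pen.
After event 2: Trent has the pen.
After event 3: Rupert has the pen.
After event 4: Ivan has the pen.
After event 5: Rupert has the pen.
After event 6: Trent has the pen.
After event 7: Rupert has the pen.
After event 8: Trent has the pen.
After event 9: Ivan has the pen.
After event 10: Trent has the pen.

Answer: Trent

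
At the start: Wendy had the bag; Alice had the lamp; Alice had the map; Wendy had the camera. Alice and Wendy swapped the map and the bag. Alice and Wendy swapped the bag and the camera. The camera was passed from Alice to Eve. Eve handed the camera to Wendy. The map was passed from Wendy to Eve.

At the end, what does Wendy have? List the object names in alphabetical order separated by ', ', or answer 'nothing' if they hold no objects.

Answer: bag, camera

Derivation:
Tracking all object holders:
Start: bag:Wendy, lamp:Alice, map:Alice, camera:Wendy
Event 1 (swap map<->bag: now map:Wendy, bag:Alice). State: bag:Alice, lamp:Alice, map:Wendy, camera:Wendy
Event 2 (swap bag<->camera: now bag:Wendy, camera:Alice). State: bag:Wendy, lamp:Alice, map:Wendy, camera:Alice
Event 3 (give camera: Alice -> Eve). State: bag:Wendy, lamp:Alice, map:Wendy, camera:Eve
Event 4 (give camera: Eve -> Wendy). State: bag:Wendy, lamp:Alice, map:Wendy, camera:Wendy
Event 5 (give map: Wendy -> Eve). State: bag:Wendy, lamp:Alice, map:Eve, camera:Wendy

Final state: bag:Wendy, lamp:Alice, map:Eve, camera:Wendy
Wendy holds: bag, camera.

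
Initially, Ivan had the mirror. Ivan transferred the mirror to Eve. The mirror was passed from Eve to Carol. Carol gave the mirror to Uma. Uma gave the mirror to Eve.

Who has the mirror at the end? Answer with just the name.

Answer: Eve

Derivation:
Tracking the mirror through each event:
Start: Ivan has the mirror.
After event 1: Eve has the mirror.
After event 2: Carol has the mirror.
After event 3: Uma has the mirror.
After event 4: Eve has the mirror.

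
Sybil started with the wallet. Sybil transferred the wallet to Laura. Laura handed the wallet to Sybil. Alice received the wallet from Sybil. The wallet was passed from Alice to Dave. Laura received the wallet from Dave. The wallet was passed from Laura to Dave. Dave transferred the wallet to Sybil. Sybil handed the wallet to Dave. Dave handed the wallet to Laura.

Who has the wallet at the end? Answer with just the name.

Tracking the wallet through each event:
Start: Sybil has the wallet.
After event 1: Laura has the wallet.
After event 2: Sybil has the wallet.
After event 3: Alice has the wallet.
After event 4: Dave has the wallet.
After event 5: Laura has the wallet.
After event 6: Dave has the wallet.
After event 7: Sybil has the wallet.
After event 8: Dave has the wallet.
After event 9: Laura has the wallet.

Answer: Laura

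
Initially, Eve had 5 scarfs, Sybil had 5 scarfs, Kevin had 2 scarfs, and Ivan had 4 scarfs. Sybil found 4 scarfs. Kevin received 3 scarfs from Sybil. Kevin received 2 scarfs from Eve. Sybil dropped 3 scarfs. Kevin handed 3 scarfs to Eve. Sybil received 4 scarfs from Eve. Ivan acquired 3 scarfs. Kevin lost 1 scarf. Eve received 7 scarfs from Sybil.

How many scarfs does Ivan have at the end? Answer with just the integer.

Tracking counts step by step:
Start: Eve=5, Sybil=5, Kevin=2, Ivan=4
Event 1 (Sybil +4): Sybil: 5 -> 9. State: Eve=5, Sybil=9, Kevin=2, Ivan=4
Event 2 (Sybil -> Kevin, 3): Sybil: 9 -> 6, Kevin: 2 -> 5. State: Eve=5, Sybil=6, Kevin=5, Ivan=4
Event 3 (Eve -> Kevin, 2): Eve: 5 -> 3, Kevin: 5 -> 7. State: Eve=3, Sybil=6, Kevin=7, Ivan=4
Event 4 (Sybil -3): Sybil: 6 -> 3. State: Eve=3, Sybil=3, Kevin=7, Ivan=4
Event 5 (Kevin -> Eve, 3): Kevin: 7 -> 4, Eve: 3 -> 6. State: Eve=6, Sybil=3, Kevin=4, Ivan=4
Event 6 (Eve -> Sybil, 4): Eve: 6 -> 2, Sybil: 3 -> 7. State: Eve=2, Sybil=7, Kevin=4, Ivan=4
Event 7 (Ivan +3): Ivan: 4 -> 7. State: Eve=2, Sybil=7, Kevin=4, Ivan=7
Event 8 (Kevin -1): Kevin: 4 -> 3. State: Eve=2, Sybil=7, Kevin=3, Ivan=7
Event 9 (Sybil -> Eve, 7): Sybil: 7 -> 0, Eve: 2 -> 9. State: Eve=9, Sybil=0, Kevin=3, Ivan=7

Ivan's final count: 7

Answer: 7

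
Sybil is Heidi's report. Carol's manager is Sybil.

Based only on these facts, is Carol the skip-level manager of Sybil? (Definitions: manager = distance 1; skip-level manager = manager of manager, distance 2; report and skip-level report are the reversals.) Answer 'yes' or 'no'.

Reconstructing the manager chain from the given facts:
  Heidi -> Sybil -> Carol
(each arrow means 'manager of the next')
Positions in the chain (0 = top):
  position of Heidi: 0
  position of Sybil: 1
  position of Carol: 2

Carol is at position 2, Sybil is at position 1; signed distance (j - i) = -1.
'skip-level manager' requires j - i = 2. Actual distance is -1, so the relation does NOT hold.

Answer: no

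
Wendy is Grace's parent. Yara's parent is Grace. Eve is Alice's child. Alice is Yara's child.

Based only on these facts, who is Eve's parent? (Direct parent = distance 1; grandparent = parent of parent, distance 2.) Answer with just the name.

Reconstructing the parent chain from the given facts:
  Wendy -> Grace -> Yara -> Alice -> Eve
(each arrow means 'parent of the next')
Positions in the chain (0 = top):
  position of Wendy: 0
  position of Grace: 1
  position of Yara: 2
  position of Alice: 3
  position of Eve: 4

Eve is at position 4; the parent is 1 step up the chain, i.e. position 3: Alice.

Answer: Alice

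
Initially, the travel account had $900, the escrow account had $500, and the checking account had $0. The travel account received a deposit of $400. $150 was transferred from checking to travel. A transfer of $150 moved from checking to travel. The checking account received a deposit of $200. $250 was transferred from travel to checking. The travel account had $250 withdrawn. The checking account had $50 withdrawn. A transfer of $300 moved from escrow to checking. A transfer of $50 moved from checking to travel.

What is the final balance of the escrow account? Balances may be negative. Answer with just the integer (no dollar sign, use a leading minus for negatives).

Answer: 200

Derivation:
Tracking account balances step by step:
Start: travel=900, escrow=500, checking=0
Event 1 (deposit 400 to travel): travel: 900 + 400 = 1300. Balances: travel=1300, escrow=500, checking=0
Event 2 (transfer 150 checking -> travel): checking: 0 - 150 = -150, travel: 1300 + 150 = 1450. Balances: travel=1450, escrow=500, checking=-150
Event 3 (transfer 150 checking -> travel): checking: -150 - 150 = -300, travel: 1450 + 150 = 1600. Balances: travel=1600, escrow=500, checking=-300
Event 4 (deposit 200 to checking): checking: -300 + 200 = -100. Balances: travel=1600, escrow=500, checking=-100
Event 5 (transfer 250 travel -> checking): travel: 1600 - 250 = 1350, checking: -100 + 250 = 150. Balances: travel=1350, escrow=500, checking=150
Event 6 (withdraw 250 from travel): travel: 1350 - 250 = 1100. Balances: travel=1100, escrow=500, checking=150
Event 7 (withdraw 50 from checking): checking: 150 - 50 = 100. Balances: travel=1100, escrow=500, checking=100
Event 8 (transfer 300 escrow -> checking): escrow: 500 - 300 = 200, checking: 100 + 300 = 400. Balances: travel=1100, escrow=200, checking=400
Event 9 (transfer 50 checking -> travel): checking: 400 - 50 = 350, travel: 1100 + 50 = 1150. Balances: travel=1150, escrow=200, checking=350

Final balance of escrow: 200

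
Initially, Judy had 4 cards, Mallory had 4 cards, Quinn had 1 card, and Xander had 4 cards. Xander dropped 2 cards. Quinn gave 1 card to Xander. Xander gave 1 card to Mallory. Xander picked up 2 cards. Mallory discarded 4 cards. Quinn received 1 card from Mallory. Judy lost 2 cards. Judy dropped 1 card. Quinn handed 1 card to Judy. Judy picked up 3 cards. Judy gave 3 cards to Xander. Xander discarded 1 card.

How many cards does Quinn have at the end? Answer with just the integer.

Tracking counts step by step:
Start: Judy=4, Mallory=4, Quinn=1, Xander=4
Event 1 (Xander -2): Xander: 4 -> 2. State: Judy=4, Mallory=4, Quinn=1, Xander=2
Event 2 (Quinn -> Xander, 1): Quinn: 1 -> 0, Xander: 2 -> 3. State: Judy=4, Mallory=4, Quinn=0, Xander=3
Event 3 (Xander -> Mallory, 1): Xander: 3 -> 2, Mallory: 4 -> 5. State: Judy=4, Mallory=5, Quinn=0, Xander=2
Event 4 (Xander +2): Xander: 2 -> 4. State: Judy=4, Mallory=5, Quinn=0, Xander=4
Event 5 (Mallory -4): Mallory: 5 -> 1. State: Judy=4, Mallory=1, Quinn=0, Xander=4
Event 6 (Mallory -> Quinn, 1): Mallory: 1 -> 0, Quinn: 0 -> 1. State: Judy=4, Mallory=0, Quinn=1, Xander=4
Event 7 (Judy -2): Judy: 4 -> 2. State: Judy=2, Mallory=0, Quinn=1, Xander=4
Event 8 (Judy -1): Judy: 2 -> 1. State: Judy=1, Mallory=0, Quinn=1, Xander=4
Event 9 (Quinn -> Judy, 1): Quinn: 1 -> 0, Judy: 1 -> 2. State: Judy=2, Mallory=0, Quinn=0, Xander=4
Event 10 (Judy +3): Judy: 2 -> 5. State: Judy=5, Mallory=0, Quinn=0, Xander=4
Event 11 (Judy -> Xander, 3): Judy: 5 -> 2, Xander: 4 -> 7. State: Judy=2, Mallory=0, Quinn=0, Xander=7
Event 12 (Xander -1): Xander: 7 -> 6. State: Judy=2, Mallory=0, Quinn=0, Xander=6

Quinn's final count: 0

Answer: 0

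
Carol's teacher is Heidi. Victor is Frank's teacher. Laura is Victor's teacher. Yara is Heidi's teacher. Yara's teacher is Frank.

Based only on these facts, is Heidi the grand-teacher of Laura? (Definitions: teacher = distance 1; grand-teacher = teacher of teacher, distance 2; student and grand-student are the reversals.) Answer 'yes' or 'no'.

Answer: no

Derivation:
Reconstructing the teacher chain from the given facts:
  Laura -> Victor -> Frank -> Yara -> Heidi -> Carol
(each arrow means 'teacher of the next')
Positions in the chain (0 = top):
  position of Laura: 0
  position of Victor: 1
  position of Frank: 2
  position of Yara: 3
  position of Heidi: 4
  position of Carol: 5

Heidi is at position 4, Laura is at position 0; signed distance (j - i) = -4.
'grand-teacher' requires j - i = 2. Actual distance is -4, so the relation does NOT hold.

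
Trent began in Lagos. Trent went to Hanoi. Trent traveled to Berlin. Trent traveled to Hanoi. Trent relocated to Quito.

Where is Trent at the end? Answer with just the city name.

Tracking Trent's location:
Start: Trent is in Lagos.
After move 1: Lagos -> Hanoi. Trent is in Hanoi.
After move 2: Hanoi -> Berlin. Trent is in Berlin.
After move 3: Berlin -> Hanoi. Trent is in Hanoi.
After move 4: Hanoi -> Quito. Trent is in Quito.

Answer: Quito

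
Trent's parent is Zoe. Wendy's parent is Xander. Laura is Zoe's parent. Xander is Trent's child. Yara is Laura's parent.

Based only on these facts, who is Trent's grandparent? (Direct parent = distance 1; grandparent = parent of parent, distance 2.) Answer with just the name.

Reconstructing the parent chain from the given facts:
  Yara -> Laura -> Zoe -> Trent -> Xander -> Wendy
(each arrow means 'parent of the next')
Positions in the chain (0 = top):
  position of Yara: 0
  position of Laura: 1
  position of Zoe: 2
  position of Trent: 3
  position of Xander: 4
  position of Wendy: 5

Trent is at position 3; the grandparent is 2 steps up the chain, i.e. position 1: Laura.

Answer: Laura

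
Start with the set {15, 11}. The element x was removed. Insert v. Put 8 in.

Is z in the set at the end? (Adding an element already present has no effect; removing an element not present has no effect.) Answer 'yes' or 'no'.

Answer: no

Derivation:
Tracking the set through each operation:
Start: {11, 15}
Event 1 (remove x): not present, no change. Set: {11, 15}
Event 2 (add v): added. Set: {11, 15, v}
Event 3 (add 8): added. Set: {11, 15, 8, v}

Final set: {11, 15, 8, v} (size 4)
z is NOT in the final set.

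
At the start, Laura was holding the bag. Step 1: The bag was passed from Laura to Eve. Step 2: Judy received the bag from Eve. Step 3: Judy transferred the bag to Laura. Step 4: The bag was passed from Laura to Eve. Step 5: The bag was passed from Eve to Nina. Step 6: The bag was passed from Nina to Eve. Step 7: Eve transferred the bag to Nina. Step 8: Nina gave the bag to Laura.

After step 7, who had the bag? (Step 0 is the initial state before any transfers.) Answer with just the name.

Answer: Nina

Derivation:
Tracking the bag holder through step 7:
After step 0 (start): Laura
After step 1: Eve
After step 2: Judy
After step 3: Laura
After step 4: Eve
After step 5: Nina
After step 6: Eve
After step 7: Nina

At step 7, the holder is Nina.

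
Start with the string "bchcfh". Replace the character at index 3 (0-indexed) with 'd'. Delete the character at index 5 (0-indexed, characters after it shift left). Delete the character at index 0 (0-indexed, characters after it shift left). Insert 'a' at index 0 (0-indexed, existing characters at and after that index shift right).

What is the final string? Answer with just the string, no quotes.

Applying each edit step by step:
Start: "bchcfh"
Op 1 (replace idx 3: 'c' -> 'd'): "bchcfh" -> "bchdfh"
Op 2 (delete idx 5 = 'h'): "bchdfh" -> "bchdf"
Op 3 (delete idx 0 = 'b'): "bchdf" -> "chdf"
Op 4 (insert 'a' at idx 0): "chdf" -> "achdf"

Answer: achdf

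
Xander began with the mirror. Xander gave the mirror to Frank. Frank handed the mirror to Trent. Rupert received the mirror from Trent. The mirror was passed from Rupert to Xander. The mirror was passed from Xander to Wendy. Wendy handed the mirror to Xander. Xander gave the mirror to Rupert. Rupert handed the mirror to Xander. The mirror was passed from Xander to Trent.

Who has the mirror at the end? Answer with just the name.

Tracking the mirror through each event:
Start: Xander has the mirror.
After event 1: Frank has the mirror.
After event 2: Trent has the mirror.
After event 3: Rupert has the mirror.
After event 4: Xander has the mirror.
After event 5: Wendy has the mirror.
After event 6: Xander has the mirror.
After event 7: Rupert has the mirror.
After event 8: Xander has the mirror.
After event 9: Trent has the mirror.

Answer: Trent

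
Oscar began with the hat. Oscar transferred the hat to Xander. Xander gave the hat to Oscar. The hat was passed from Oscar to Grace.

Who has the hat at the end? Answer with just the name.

Answer: Grace

Derivation:
Tracking the hat through each event:
Start: Oscar has the hat.
After event 1: Xander has the hat.
After event 2: Oscar has the hat.
After event 3: Grace has the hat.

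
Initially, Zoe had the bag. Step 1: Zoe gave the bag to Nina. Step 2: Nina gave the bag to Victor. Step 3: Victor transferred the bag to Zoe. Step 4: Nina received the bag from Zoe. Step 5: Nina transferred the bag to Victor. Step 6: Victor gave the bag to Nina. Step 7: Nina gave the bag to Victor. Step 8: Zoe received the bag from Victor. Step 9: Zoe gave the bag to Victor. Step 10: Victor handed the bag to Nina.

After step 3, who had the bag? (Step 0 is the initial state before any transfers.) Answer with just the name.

Answer: Zoe

Derivation:
Tracking the bag holder through step 3:
After step 0 (start): Zoe
After step 1: Nina
After step 2: Victor
After step 3: Zoe

At step 3, the holder is Zoe.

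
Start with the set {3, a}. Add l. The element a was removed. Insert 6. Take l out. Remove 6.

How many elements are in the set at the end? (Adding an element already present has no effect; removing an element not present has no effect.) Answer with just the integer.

Tracking the set through each operation:
Start: {3, a}
Event 1 (add l): added. Set: {3, a, l}
Event 2 (remove a): removed. Set: {3, l}
Event 3 (add 6): added. Set: {3, 6, l}
Event 4 (remove l): removed. Set: {3, 6}
Event 5 (remove 6): removed. Set: {3}

Final set: {3} (size 1)

Answer: 1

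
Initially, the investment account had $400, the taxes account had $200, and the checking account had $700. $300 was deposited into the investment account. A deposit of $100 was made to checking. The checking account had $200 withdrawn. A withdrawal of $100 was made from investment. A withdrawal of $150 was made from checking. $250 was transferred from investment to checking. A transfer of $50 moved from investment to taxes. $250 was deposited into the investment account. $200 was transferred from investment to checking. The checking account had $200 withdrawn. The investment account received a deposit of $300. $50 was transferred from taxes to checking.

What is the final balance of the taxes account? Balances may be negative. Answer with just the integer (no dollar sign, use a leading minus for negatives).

Answer: 200

Derivation:
Tracking account balances step by step:
Start: investment=400, taxes=200, checking=700
Event 1 (deposit 300 to investment): investment: 400 + 300 = 700. Balances: investment=700, taxes=200, checking=700
Event 2 (deposit 100 to checking): checking: 700 + 100 = 800. Balances: investment=700, taxes=200, checking=800
Event 3 (withdraw 200 from checking): checking: 800 - 200 = 600. Balances: investment=700, taxes=200, checking=600
Event 4 (withdraw 100 from investment): investment: 700 - 100 = 600. Balances: investment=600, taxes=200, checking=600
Event 5 (withdraw 150 from checking): checking: 600 - 150 = 450. Balances: investment=600, taxes=200, checking=450
Event 6 (transfer 250 investment -> checking): investment: 600 - 250 = 350, checking: 450 + 250 = 700. Balances: investment=350, taxes=200, checking=700
Event 7 (transfer 50 investment -> taxes): investment: 350 - 50 = 300, taxes: 200 + 50 = 250. Balances: investment=300, taxes=250, checking=700
Event 8 (deposit 250 to investment): investment: 300 + 250 = 550. Balances: investment=550, taxes=250, checking=700
Event 9 (transfer 200 investment -> checking): investment: 550 - 200 = 350, checking: 700 + 200 = 900. Balances: investment=350, taxes=250, checking=900
Event 10 (withdraw 200 from checking): checking: 900 - 200 = 700. Balances: investment=350, taxes=250, checking=700
Event 11 (deposit 300 to investment): investment: 350 + 300 = 650. Balances: investment=650, taxes=250, checking=700
Event 12 (transfer 50 taxes -> checking): taxes: 250 - 50 = 200, checking: 700 + 50 = 750. Balances: investment=650, taxes=200, checking=750

Final balance of taxes: 200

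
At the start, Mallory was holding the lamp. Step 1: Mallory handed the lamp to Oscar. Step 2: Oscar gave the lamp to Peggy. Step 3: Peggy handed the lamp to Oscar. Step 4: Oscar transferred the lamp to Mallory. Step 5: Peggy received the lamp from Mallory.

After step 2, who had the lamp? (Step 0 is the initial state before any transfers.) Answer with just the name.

Tracking the lamp holder through step 2:
After step 0 (start): Mallory
After step 1: Oscar
After step 2: Peggy

At step 2, the holder is Peggy.

Answer: Peggy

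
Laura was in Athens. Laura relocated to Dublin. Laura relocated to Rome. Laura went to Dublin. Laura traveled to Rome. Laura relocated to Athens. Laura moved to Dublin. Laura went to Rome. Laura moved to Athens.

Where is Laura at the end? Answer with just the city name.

Answer: Athens

Derivation:
Tracking Laura's location:
Start: Laura is in Athens.
After move 1: Athens -> Dublin. Laura is in Dublin.
After move 2: Dublin -> Rome. Laura is in Rome.
After move 3: Rome -> Dublin. Laura is in Dublin.
After move 4: Dublin -> Rome. Laura is in Rome.
After move 5: Rome -> Athens. Laura is in Athens.
After move 6: Athens -> Dublin. Laura is in Dublin.
After move 7: Dublin -> Rome. Laura is in Rome.
After move 8: Rome -> Athens. Laura is in Athens.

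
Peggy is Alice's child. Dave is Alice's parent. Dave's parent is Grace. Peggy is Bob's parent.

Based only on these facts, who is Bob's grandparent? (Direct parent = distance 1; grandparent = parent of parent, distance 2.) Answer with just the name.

Answer: Alice

Derivation:
Reconstructing the parent chain from the given facts:
  Grace -> Dave -> Alice -> Peggy -> Bob
(each arrow means 'parent of the next')
Positions in the chain (0 = top):
  position of Grace: 0
  position of Dave: 1
  position of Alice: 2
  position of Peggy: 3
  position of Bob: 4

Bob is at position 4; the grandparent is 2 steps up the chain, i.e. position 2: Alice.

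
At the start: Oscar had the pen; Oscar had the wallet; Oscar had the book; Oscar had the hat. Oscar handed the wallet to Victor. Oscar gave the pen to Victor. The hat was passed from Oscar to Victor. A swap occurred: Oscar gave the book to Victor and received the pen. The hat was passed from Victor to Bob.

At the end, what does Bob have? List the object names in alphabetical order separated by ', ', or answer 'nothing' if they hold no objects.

Tracking all object holders:
Start: pen:Oscar, wallet:Oscar, book:Oscar, hat:Oscar
Event 1 (give wallet: Oscar -> Victor). State: pen:Oscar, wallet:Victor, book:Oscar, hat:Oscar
Event 2 (give pen: Oscar -> Victor). State: pen:Victor, wallet:Victor, book:Oscar, hat:Oscar
Event 3 (give hat: Oscar -> Victor). State: pen:Victor, wallet:Victor, book:Oscar, hat:Victor
Event 4 (swap book<->pen: now book:Victor, pen:Oscar). State: pen:Oscar, wallet:Victor, book:Victor, hat:Victor
Event 5 (give hat: Victor -> Bob). State: pen:Oscar, wallet:Victor, book:Victor, hat:Bob

Final state: pen:Oscar, wallet:Victor, book:Victor, hat:Bob
Bob holds: hat.

Answer: hat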